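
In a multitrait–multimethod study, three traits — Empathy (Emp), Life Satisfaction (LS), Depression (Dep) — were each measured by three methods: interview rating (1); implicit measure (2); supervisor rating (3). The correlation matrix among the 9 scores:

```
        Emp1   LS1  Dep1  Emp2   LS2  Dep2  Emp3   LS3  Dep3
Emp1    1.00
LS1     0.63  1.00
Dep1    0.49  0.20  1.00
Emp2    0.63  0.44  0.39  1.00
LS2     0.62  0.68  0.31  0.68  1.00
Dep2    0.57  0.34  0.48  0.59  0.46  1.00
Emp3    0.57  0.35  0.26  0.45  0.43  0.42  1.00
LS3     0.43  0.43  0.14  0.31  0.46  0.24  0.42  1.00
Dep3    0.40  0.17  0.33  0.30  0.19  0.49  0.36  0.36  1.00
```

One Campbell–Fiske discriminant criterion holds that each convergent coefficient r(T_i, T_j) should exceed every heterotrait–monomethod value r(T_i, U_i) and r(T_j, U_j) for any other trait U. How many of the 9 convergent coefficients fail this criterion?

9

Convergent coefficients and their comparison sets:
Emp (methods 1·2): 0.63 vs {0.63, 0.68, 0.49, 0.59} → fail.
Emp (methods 1·3): 0.57 vs {0.63, 0.42, 0.49, 0.36} → fail.
Emp (methods 2·3): 0.45 vs {0.68, 0.42, 0.59, 0.36} → fail.
LS (methods 1·2): 0.68 vs {0.63, 0.68, 0.20, 0.46} → fail.
LS (methods 1·3): 0.43 vs {0.63, 0.42, 0.20, 0.36} → fail.
LS (methods 2·3): 0.46 vs {0.68, 0.42, 0.46, 0.36} → fail.
Dep (methods 1·2): 0.48 vs {0.49, 0.59, 0.20, 0.46} → fail.
Dep (methods 1·3): 0.33 vs {0.49, 0.36, 0.20, 0.36} → fail.
Dep (methods 2·3): 0.49 vs {0.59, 0.36, 0.46, 0.36} → fail.
9 of 9 fail.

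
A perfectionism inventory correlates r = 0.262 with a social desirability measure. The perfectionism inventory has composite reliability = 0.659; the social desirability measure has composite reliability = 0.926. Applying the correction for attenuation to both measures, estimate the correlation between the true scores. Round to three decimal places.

0.335

r_true = r_obs / √(r_xx · r_yy) = 0.262 / √(0.659 × 0.926) = 0.262 / √0.610234 = 0.262 / 0.7812 ≈ 0.335.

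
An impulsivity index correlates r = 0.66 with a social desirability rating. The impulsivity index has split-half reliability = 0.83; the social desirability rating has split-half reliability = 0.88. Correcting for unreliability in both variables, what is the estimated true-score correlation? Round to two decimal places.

0.77

r_true = r_obs / √(r_xx · r_yy) = 0.66 / √(0.83 × 0.88) = 0.66 / √0.7304 = 0.66 / 0.8546 ≈ 0.77.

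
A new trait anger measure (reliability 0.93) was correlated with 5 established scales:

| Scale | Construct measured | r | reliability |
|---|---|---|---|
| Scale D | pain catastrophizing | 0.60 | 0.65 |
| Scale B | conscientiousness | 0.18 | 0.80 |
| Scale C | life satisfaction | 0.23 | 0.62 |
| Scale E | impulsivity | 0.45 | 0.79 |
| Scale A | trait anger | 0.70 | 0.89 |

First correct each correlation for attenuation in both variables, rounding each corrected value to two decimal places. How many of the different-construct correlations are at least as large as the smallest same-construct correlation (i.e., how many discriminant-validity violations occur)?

Disattenuated r (r / √(r_scale · r_new)):
  Scale D (disc): 0.60 / √(0.65·0.93) = 0.77
  Scale B (disc): 0.18 / √(0.80·0.93) = 0.21
  Scale C (disc): 0.23 / √(0.62·0.93) = 0.30
  Scale E (disc): 0.45 / √(0.79·0.93) = 0.52
  Scale A (conv): 0.70 / √(0.89·0.93) = 0.77
Smallest convergent = 0.77. Discriminant values: 0.77, 0.21, 0.30, 0.52; count ≥ 0.77 → 1.

1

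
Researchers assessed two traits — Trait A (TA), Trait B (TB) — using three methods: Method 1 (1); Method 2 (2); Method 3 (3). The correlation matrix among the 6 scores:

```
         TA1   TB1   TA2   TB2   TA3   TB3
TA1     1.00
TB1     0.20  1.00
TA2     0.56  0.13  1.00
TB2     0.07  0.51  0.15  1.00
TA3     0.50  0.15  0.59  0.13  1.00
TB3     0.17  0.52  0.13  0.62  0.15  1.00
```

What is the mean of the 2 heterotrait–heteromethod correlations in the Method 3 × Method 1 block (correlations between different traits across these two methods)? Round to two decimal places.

HTHM values (method 3 × method 1): 0.15, 0.17; mean = 0.32/2 = 0.16.

0.16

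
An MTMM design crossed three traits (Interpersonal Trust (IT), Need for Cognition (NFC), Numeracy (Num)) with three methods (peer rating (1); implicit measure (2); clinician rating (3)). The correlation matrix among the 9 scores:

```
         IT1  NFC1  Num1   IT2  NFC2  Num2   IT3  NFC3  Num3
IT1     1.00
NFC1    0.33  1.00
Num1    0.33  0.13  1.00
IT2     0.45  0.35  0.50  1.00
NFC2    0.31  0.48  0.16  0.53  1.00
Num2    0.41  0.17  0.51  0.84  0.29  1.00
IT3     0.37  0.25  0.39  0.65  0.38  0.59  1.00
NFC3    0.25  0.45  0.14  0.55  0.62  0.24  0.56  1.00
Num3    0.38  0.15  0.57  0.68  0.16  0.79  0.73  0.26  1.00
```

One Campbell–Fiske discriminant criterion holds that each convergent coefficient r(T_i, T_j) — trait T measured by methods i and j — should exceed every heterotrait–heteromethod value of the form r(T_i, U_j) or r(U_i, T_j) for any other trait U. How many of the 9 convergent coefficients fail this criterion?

3

Checking each validity diagonal entry against its comparison values:
IT (methods 1·2): 0.45 vs {0.31, 0.35, 0.41, 0.50} → fail.
IT (methods 1·3): 0.37 vs {0.25, 0.25, 0.38, 0.39} → fail.
IT (methods 2·3): 0.65 vs {0.55, 0.38, 0.68, 0.59} → fail.
NFC (methods 1·2): 0.48 vs {0.35, 0.31, 0.17, 0.16} → pass.
NFC (methods 1·3): 0.45 vs {0.25, 0.25, 0.15, 0.14} → pass.
NFC (methods 2·3): 0.62 vs {0.38, 0.55, 0.16, 0.24} → pass.
Num (methods 1·2): 0.51 vs {0.50, 0.41, 0.16, 0.17} → pass.
Num (methods 1·3): 0.57 vs {0.39, 0.38, 0.14, 0.15} → pass.
Num (methods 2·3): 0.79 vs {0.59, 0.68, 0.24, 0.16} → pass.
3 of 9 fail.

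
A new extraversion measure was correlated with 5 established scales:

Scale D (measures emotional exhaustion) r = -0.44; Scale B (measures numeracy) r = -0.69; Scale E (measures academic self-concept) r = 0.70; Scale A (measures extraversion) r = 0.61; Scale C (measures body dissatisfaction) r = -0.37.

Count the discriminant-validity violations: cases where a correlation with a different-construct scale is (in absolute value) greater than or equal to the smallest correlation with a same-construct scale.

Convergent (same construct = extraversion): Scale A.
Smallest convergent = 0.61. Discriminant |r|: 0.44, 0.69, 0.70, 0.37; count ≥ 0.61 → 2.

2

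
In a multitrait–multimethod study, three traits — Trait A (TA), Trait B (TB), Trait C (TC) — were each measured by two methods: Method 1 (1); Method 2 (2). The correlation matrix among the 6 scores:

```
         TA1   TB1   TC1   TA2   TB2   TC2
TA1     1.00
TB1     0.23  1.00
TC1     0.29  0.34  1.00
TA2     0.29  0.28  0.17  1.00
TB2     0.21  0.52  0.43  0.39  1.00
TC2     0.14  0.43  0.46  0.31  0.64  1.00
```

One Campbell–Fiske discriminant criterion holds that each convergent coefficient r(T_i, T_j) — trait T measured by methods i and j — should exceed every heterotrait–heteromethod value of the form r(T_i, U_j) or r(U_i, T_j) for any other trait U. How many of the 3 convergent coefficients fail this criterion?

0

Checking each validity diagonal entry against its comparison values:
TA (methods 1·2): 0.29 vs {0.21, 0.28, 0.14, 0.17} → pass.
TB (methods 1·2): 0.52 vs {0.28, 0.21, 0.43, 0.43} → pass.
TC (methods 1·2): 0.46 vs {0.17, 0.14, 0.43, 0.43} → pass.
0 of 3 fail.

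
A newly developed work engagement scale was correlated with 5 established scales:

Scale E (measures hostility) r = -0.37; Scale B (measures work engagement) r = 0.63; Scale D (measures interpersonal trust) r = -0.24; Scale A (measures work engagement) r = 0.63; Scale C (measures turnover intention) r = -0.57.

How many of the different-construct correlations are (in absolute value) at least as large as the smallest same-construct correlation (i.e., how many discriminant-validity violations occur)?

0

Convergent (same construct = work engagement): Scale B, Scale A.
Smallest convergent = 0.63. Discriminant |r|: 0.37, 0.24, 0.57; count ≥ 0.63 → 0.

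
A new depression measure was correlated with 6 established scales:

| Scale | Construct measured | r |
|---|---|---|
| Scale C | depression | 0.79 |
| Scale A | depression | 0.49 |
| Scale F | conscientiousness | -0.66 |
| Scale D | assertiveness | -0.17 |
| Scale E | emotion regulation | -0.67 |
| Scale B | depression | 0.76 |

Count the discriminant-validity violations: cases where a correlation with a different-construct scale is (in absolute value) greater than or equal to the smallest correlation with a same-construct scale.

Convergent (same construct = depression): Scale C, Scale A, Scale B.
Smallest convergent = 0.49. Discriminant |r|: 0.66, 0.17, 0.67; count ≥ 0.49 → 2.

2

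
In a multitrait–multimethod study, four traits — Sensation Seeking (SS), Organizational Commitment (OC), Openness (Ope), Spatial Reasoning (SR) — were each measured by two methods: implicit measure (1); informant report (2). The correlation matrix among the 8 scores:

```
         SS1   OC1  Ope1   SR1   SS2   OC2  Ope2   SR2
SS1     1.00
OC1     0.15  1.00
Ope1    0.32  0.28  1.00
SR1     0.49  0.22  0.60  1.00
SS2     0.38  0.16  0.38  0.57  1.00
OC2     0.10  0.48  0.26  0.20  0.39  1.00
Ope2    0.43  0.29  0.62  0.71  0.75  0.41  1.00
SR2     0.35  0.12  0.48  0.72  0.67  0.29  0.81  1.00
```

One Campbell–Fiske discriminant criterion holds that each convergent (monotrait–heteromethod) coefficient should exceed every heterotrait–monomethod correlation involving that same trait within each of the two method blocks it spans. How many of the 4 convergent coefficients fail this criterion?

Each convergent coefficient versus the relevant comparison correlations:
SS (methods 1·2): 0.38 vs {0.15, 0.39, 0.32, 0.75, 0.49, 0.67} → fail.
OC (methods 1·2): 0.48 vs {0.15, 0.39, 0.28, 0.41, 0.22, 0.29} → pass.
Ope (methods 1·2): 0.62 vs {0.32, 0.75, 0.28, 0.41, 0.60, 0.81} → fail.
SR (methods 1·2): 0.72 vs {0.49, 0.67, 0.22, 0.29, 0.60, 0.81} → fail.
3 of 4 fail.

3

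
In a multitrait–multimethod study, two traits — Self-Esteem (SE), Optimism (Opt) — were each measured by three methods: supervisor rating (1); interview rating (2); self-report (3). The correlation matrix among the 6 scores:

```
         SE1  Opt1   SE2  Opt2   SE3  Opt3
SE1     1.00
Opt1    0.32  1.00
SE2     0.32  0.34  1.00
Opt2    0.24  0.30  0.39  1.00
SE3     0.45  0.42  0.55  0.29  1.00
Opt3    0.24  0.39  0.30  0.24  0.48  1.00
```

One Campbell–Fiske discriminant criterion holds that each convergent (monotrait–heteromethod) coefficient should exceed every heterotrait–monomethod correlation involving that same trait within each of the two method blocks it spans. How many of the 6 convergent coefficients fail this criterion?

5

Each convergent coefficient versus the relevant comparison correlations:
SE (methods 1·2): 0.32 vs {0.32, 0.39} → fail.
SE (methods 1·3): 0.45 vs {0.32, 0.48} → fail.
SE (methods 2·3): 0.55 vs {0.39, 0.48} → pass.
Opt (methods 1·2): 0.30 vs {0.32, 0.39} → fail.
Opt (methods 1·3): 0.39 vs {0.32, 0.48} → fail.
Opt (methods 2·3): 0.24 vs {0.39, 0.48} → fail.
5 of 6 fail.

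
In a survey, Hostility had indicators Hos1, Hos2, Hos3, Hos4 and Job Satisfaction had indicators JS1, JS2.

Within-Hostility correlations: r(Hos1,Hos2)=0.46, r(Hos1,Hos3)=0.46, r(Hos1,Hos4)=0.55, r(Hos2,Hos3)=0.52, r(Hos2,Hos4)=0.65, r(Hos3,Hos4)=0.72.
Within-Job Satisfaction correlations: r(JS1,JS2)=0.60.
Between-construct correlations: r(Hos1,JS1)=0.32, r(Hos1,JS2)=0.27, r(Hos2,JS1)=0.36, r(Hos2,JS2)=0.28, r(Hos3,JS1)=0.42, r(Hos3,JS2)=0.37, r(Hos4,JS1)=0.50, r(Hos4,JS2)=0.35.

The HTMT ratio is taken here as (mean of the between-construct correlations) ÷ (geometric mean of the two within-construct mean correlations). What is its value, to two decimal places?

Between-construct mean = 2.87/8 = 0.3588.
Mean within-Hos = 3.36/6 = 0.5600; mean within-JS = 0.60/1 = 0.6000.
Geometric mean = √(0.5600 × 0.6000) = 0.5797.
HTMT = 0.3588 / 0.5797 = 0.62.

0.62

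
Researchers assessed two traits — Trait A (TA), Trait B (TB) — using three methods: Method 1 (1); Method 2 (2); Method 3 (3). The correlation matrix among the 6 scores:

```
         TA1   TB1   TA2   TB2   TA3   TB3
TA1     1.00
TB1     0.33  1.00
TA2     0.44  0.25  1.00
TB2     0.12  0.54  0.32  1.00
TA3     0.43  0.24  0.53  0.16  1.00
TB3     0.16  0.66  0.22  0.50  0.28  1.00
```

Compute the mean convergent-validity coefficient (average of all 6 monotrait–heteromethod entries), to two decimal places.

Convergent values: 0.44, 0.43, 0.53, 0.54, 0.66, 0.50; mean = 3.10/6 = 0.52.

0.52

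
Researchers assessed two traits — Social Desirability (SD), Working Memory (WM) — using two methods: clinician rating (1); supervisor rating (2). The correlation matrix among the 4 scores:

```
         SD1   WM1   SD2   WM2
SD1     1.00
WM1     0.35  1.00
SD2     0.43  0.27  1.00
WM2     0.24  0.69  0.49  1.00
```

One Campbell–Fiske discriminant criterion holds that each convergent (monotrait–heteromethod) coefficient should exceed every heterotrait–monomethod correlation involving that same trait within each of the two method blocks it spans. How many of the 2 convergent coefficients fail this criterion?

Each convergent coefficient versus the relevant comparison correlations:
SD (methods 1·2): 0.43 vs {0.35, 0.49} → fail.
WM (methods 1·2): 0.69 vs {0.35, 0.49} → pass.
1 of 2 fail.

1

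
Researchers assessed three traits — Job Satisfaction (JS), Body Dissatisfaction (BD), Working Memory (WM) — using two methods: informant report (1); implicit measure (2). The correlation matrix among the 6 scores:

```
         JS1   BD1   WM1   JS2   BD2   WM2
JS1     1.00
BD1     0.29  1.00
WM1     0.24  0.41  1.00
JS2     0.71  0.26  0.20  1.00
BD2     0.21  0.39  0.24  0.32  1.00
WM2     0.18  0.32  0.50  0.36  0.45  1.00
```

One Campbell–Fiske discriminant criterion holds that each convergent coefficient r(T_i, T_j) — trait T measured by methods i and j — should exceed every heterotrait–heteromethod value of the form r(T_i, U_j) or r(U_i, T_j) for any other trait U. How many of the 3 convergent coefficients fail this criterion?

Each convergent coefficient versus the relevant comparison correlations:
JS (methods 1·2): 0.71 vs {0.21, 0.26, 0.18, 0.20} → pass.
BD (methods 1·2): 0.39 vs {0.26, 0.21, 0.32, 0.24} → pass.
WM (methods 1·2): 0.50 vs {0.20, 0.18, 0.24, 0.32} → pass.
0 of 3 fail.

0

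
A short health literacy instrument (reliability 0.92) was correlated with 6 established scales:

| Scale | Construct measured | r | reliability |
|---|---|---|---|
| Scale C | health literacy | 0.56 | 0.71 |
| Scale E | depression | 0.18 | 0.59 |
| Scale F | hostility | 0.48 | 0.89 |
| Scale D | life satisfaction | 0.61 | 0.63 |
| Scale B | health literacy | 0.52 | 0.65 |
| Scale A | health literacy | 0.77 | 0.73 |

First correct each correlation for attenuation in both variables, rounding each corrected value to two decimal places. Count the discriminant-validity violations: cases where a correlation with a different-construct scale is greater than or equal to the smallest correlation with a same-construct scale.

Disattenuated r (r / √(r_scale · r_new)):
  Scale C (conv): 0.56 / √(0.71·0.92) = 0.69
  Scale E (disc): 0.18 / √(0.59·0.92) = 0.24
  Scale F (disc): 0.48 / √(0.89·0.92) = 0.53
  Scale D (disc): 0.61 / √(0.63·0.92) = 0.80
  Scale B (conv): 0.52 / √(0.65·0.92) = 0.67
  Scale A (conv): 0.77 / √(0.73·0.92) = 0.94
Smallest convergent = 0.67. Discriminant values: 0.24, 0.53, 0.80; count ≥ 0.67 → 1.

1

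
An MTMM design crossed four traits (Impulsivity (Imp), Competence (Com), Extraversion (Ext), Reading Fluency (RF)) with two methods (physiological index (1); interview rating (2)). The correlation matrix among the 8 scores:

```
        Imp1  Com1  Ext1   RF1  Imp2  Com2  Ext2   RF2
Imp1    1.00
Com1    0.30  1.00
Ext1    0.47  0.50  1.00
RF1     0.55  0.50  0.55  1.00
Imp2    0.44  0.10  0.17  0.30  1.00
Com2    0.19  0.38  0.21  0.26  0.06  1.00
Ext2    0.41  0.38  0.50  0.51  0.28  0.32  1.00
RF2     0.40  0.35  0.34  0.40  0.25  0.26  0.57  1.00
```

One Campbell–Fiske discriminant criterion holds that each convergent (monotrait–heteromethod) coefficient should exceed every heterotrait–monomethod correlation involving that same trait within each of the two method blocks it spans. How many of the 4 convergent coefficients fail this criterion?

4

Each convergent coefficient versus the relevant comparison correlations:
Imp (methods 1·2): 0.44 vs {0.30, 0.06, 0.47, 0.28, 0.55, 0.25} → fail.
Com (methods 1·2): 0.38 vs {0.30, 0.06, 0.50, 0.32, 0.50, 0.26} → fail.
Ext (methods 1·2): 0.50 vs {0.47, 0.28, 0.50, 0.32, 0.55, 0.57} → fail.
RF (methods 1·2): 0.40 vs {0.55, 0.25, 0.50, 0.26, 0.55, 0.57} → fail.
4 of 4 fail.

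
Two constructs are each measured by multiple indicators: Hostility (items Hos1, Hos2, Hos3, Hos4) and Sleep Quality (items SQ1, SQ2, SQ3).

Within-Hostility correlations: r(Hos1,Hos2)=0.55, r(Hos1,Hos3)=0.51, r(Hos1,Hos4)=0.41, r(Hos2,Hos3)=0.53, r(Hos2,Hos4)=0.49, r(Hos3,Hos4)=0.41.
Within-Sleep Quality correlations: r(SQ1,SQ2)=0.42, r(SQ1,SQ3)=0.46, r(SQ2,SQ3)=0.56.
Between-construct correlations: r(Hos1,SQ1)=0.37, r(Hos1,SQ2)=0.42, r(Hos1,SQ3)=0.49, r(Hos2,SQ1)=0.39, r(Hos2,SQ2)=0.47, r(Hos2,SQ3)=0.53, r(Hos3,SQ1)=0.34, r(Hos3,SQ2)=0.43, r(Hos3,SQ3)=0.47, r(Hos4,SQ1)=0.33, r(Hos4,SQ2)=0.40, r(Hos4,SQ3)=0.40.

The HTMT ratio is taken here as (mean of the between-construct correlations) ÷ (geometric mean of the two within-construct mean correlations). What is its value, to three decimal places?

Mean between = 5.04/12 = 0.4200.
Mean within-Hos = 2.90/6 = 0.4833; mean within-SQ = 1.44/3 = 0.4800.
Geometric mean = √(0.4833 × 0.4800) = 0.4816.
HTMT = 0.4200 / 0.4816 = 0.872.

0.872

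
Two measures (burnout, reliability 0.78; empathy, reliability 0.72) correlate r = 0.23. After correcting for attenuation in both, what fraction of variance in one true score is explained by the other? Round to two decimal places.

Disattenuated r = 0.23 / √(0.78 × 0.72) = 0.23 / 0.7494 = 0.3069.
Shared true-score variance = 0.3069² = 0.0942 ≈ 0.09.

0.09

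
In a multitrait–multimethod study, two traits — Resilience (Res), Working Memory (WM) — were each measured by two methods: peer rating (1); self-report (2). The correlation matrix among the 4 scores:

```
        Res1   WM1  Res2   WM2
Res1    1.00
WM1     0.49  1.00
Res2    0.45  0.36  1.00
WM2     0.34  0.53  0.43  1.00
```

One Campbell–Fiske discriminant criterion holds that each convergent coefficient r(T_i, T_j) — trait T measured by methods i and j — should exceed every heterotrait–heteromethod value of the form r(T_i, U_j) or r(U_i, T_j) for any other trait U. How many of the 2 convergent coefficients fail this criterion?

0

Checking each validity diagonal entry against its comparison values:
Res (methods 1·2): 0.45 vs {0.34, 0.36} → pass.
WM (methods 1·2): 0.53 vs {0.36, 0.34} → pass.
0 of 2 fail.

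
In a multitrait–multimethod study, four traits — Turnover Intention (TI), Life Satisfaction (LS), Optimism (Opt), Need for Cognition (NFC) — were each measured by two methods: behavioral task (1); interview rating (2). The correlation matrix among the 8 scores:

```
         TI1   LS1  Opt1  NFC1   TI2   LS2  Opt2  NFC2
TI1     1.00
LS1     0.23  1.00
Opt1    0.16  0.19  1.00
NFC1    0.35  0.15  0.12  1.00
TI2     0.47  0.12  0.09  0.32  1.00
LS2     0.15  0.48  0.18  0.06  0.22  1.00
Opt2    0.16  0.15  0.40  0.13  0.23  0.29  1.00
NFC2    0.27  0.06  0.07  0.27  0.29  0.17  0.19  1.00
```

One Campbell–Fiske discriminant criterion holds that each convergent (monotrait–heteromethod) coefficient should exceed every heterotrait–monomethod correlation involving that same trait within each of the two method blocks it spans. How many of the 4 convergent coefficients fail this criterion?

1

Checking each validity diagonal entry against its comparison values:
TI (methods 1·2): 0.47 vs {0.23, 0.22, 0.16, 0.23, 0.35, 0.29} → pass.
LS (methods 1·2): 0.48 vs {0.23, 0.22, 0.19, 0.29, 0.15, 0.17} → pass.
Opt (methods 1·2): 0.40 vs {0.16, 0.23, 0.19, 0.29, 0.12, 0.19} → pass.
NFC (methods 1·2): 0.27 vs {0.35, 0.29, 0.15, 0.17, 0.12, 0.19} → fail.
1 of 4 fail.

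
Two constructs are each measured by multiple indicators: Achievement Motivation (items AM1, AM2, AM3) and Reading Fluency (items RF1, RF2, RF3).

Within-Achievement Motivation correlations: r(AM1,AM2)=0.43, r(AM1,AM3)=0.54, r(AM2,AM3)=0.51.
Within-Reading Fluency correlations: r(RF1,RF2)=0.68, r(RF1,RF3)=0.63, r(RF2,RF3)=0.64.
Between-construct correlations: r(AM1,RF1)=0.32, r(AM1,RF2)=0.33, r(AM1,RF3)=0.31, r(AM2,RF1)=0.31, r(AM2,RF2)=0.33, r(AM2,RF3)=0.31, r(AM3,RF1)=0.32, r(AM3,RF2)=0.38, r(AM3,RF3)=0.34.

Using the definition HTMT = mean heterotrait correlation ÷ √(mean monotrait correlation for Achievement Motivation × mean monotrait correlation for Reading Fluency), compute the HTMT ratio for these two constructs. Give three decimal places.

0.579

Between-construct mean = 2.95/9 = 0.3278.
Mean within-AM = 1.48/3 = 0.4933; mean within-RF = 1.95/3 = 0.6500.
Geometric mean = √(0.4933 × 0.6500) = 0.5663.
HTMT = 0.3278 / 0.5663 = 0.579.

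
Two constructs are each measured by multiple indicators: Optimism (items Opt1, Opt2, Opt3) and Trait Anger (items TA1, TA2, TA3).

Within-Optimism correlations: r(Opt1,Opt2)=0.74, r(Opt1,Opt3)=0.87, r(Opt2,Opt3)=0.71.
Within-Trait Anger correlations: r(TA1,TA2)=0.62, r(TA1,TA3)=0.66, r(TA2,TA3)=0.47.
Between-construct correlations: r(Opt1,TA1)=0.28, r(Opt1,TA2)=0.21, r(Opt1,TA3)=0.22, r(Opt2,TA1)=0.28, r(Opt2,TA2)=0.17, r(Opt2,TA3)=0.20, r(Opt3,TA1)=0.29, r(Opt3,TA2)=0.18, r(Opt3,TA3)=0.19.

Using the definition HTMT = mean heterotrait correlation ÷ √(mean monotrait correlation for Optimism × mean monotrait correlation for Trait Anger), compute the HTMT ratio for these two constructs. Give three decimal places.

Between-construct mean = 2.02/9 = 0.2244.
Mean within-Opt = 2.32/3 = 0.7733; mean within-TA = 1.75/3 = 0.5833.
Geometric mean = √(0.7733 × 0.5833) = 0.6716.
HTMT = 0.2244 / 0.6716 = 0.334.

0.334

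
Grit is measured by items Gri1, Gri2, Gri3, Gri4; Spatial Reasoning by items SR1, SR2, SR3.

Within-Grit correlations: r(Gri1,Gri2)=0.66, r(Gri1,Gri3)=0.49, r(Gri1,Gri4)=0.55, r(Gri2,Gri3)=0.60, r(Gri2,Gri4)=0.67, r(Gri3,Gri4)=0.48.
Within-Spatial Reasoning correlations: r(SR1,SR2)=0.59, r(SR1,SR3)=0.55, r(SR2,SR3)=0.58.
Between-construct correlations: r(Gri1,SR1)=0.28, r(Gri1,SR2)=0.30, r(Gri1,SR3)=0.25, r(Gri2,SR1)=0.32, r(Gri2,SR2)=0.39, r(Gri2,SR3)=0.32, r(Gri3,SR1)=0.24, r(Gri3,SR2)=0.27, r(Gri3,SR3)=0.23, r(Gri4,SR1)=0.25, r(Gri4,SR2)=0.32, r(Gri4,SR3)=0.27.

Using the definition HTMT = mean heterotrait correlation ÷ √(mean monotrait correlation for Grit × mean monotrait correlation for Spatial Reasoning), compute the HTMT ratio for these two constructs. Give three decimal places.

0.499

Between-construct mean = 3.44/12 = 0.2867.
Mean within-Gri = 3.45/6 = 0.5750; mean within-SR = 1.72/3 = 0.5733.
Geometric mean = √(0.5750 × 0.5733) = 0.5741.
HTMT = 0.2867 / 0.5741 = 0.499.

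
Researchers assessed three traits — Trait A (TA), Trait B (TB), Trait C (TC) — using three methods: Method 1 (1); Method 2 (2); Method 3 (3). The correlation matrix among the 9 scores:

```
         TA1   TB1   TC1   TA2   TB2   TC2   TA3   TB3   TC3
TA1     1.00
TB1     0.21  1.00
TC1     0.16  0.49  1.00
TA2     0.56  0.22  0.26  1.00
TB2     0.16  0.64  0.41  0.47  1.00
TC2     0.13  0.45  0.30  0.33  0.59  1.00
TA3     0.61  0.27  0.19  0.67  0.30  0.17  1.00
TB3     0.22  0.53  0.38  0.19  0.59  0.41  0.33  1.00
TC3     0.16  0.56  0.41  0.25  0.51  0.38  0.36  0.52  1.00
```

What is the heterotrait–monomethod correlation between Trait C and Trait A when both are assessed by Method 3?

0.36

Different traits, same method: r(TC3, TA3) = 0.36.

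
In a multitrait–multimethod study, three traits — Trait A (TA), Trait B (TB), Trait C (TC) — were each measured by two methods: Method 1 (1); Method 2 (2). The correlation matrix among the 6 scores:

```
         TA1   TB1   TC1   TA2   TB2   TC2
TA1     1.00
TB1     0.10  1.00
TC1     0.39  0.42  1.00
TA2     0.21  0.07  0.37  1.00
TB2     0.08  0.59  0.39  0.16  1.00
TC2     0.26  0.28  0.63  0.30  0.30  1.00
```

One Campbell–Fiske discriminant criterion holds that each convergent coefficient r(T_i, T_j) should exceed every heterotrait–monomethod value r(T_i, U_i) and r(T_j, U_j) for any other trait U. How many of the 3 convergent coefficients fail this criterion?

Each convergent coefficient versus the relevant comparison correlations:
TA (methods 1·2): 0.21 vs {0.10, 0.16, 0.39, 0.30} → fail.
TB (methods 1·2): 0.59 vs {0.10, 0.16, 0.42, 0.30} → pass.
TC (methods 1·2): 0.63 vs {0.39, 0.30, 0.42, 0.30} → pass.
1 of 3 fail.

1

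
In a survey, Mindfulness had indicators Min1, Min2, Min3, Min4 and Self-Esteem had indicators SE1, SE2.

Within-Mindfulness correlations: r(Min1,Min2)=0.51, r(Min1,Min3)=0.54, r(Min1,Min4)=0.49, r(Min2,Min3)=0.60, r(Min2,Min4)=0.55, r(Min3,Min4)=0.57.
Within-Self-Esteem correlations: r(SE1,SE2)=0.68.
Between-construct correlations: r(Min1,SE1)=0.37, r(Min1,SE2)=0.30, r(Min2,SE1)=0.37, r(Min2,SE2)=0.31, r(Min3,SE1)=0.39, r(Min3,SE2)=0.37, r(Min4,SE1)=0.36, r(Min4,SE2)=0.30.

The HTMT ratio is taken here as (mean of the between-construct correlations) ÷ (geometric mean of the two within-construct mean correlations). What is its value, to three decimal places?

Mean between = 2.77/8 = 0.3463.
Mean within-Min = 3.26/6 = 0.5433; mean within-SE = 0.68/1 = 0.6800.
Geometric mean = √(0.5433 × 0.6800) = 0.6078.
HTMT = 0.3463 / 0.6078 = 0.570.

0.570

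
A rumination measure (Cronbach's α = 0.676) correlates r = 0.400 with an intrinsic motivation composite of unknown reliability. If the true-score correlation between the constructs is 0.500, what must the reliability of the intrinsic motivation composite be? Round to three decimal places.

0.947

r_true = r_obs / √(r_xx · r_yy) ⇒ 0.500 = 0.400 / √(0.676 · r_yy).
√(0.676 · r_yy) = 0.400 / 0.500 = 0.8000; 0.676 · r_yy = 0.6400; r_yy = 0.6400 / 0.676 ≈ 0.947.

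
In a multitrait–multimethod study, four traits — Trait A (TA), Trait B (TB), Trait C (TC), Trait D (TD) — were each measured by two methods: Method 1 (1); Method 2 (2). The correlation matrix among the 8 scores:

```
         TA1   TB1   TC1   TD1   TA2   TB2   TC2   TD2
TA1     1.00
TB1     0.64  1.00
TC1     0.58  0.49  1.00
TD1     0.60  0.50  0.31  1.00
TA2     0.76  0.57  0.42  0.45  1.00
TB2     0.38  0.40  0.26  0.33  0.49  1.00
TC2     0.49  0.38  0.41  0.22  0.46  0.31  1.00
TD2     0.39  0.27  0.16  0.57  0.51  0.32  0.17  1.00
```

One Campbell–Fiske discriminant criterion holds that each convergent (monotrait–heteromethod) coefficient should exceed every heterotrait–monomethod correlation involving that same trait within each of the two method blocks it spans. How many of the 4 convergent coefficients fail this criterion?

Each convergent coefficient versus the relevant comparison correlations:
TA (methods 1·2): 0.76 vs {0.64, 0.49, 0.58, 0.46, 0.60, 0.51} → pass.
TB (methods 1·2): 0.40 vs {0.64, 0.49, 0.49, 0.31, 0.50, 0.32} → fail.
TC (methods 1·2): 0.41 vs {0.58, 0.46, 0.49, 0.31, 0.31, 0.17} → fail.
TD (methods 1·2): 0.57 vs {0.60, 0.51, 0.50, 0.32, 0.31, 0.17} → fail.
3 of 4 fail.

3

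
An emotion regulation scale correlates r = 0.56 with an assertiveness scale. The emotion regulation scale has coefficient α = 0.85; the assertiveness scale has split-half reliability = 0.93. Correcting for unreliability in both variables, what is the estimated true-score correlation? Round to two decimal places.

r_true = r_obs / √(r_xx · r_yy) = 0.56 / √(0.85 × 0.93) = 0.56 / √0.7905 = 0.56 / 0.8891 ≈ 0.63.

0.63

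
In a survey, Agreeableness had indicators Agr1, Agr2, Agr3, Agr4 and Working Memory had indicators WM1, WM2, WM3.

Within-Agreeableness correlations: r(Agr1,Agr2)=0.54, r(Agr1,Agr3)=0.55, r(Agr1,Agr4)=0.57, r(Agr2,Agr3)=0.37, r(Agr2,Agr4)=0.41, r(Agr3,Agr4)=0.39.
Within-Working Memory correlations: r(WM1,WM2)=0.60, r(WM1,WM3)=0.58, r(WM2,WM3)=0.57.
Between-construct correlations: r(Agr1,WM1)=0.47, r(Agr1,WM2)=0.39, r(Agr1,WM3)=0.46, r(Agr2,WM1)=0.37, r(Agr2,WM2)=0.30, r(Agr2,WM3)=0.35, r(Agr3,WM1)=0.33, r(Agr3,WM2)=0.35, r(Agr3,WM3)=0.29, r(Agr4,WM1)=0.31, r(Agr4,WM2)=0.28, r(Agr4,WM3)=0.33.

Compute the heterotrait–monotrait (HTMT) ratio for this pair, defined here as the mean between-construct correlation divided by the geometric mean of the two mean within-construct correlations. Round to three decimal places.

Mean between = 4.23/12 = 0.3525.
Mean within-Agr = 2.83/6 = 0.4717; mean within-WM = 1.75/3 = 0.5833.
Geometric mean = √(0.4717 × 0.5833) = 0.5245.
HTMT = 0.3525 / 0.5245 = 0.672.

0.672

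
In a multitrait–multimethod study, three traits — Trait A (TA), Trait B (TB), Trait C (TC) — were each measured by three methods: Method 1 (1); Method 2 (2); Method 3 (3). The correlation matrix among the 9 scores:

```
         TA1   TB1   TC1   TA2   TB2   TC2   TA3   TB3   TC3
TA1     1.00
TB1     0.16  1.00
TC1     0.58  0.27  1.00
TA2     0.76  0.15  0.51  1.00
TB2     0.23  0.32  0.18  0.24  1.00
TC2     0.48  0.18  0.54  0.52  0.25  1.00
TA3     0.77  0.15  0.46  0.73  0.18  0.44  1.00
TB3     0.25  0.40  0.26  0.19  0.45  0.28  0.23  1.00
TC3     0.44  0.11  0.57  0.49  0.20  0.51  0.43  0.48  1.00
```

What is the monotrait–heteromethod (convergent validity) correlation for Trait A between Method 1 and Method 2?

Same trait (TA), different methods: r(TA1, TA2) = 0.76.

0.76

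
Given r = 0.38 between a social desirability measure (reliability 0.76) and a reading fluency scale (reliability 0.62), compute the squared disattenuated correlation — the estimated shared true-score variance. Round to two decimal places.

Disattenuated r = 0.38 / √(0.76 × 0.62) = 0.38 / 0.6864 = 0.5536.
Shared true-score variance = 0.5536² = 0.3065 ≈ 0.31.

0.31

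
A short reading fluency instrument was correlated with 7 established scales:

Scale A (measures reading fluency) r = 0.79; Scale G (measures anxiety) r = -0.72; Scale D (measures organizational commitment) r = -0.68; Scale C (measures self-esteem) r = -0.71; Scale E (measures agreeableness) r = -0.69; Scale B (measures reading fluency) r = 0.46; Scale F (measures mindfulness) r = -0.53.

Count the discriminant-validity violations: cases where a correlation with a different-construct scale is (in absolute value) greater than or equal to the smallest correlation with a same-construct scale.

5

Convergent (same construct = reading fluency): Scale A, Scale B.
Smallest convergent = 0.46. Discriminant |r|: 0.72, 0.68, 0.71, 0.69, 0.53; count ≥ 0.46 → 5.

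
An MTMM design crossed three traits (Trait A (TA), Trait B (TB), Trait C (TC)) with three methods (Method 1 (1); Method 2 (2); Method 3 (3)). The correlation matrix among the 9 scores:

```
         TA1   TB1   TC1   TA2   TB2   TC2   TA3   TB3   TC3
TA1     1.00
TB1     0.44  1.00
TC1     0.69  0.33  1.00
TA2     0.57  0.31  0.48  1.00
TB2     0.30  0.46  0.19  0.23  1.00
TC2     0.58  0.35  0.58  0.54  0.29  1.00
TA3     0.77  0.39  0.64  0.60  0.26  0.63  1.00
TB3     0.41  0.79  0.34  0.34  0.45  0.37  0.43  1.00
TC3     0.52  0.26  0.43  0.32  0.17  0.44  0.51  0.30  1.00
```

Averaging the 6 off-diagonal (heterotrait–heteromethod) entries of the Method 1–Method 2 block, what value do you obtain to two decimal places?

0.37

HTHM values (method 1 × method 2): 0.30, 0.58, 0.31, 0.35, 0.48, 0.19; mean = 2.21/6 = 0.37.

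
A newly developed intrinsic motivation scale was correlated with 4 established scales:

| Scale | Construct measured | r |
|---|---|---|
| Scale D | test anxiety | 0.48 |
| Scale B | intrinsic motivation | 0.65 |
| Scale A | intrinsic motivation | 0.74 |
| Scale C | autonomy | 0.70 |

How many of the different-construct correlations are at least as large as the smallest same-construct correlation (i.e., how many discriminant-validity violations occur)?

1

Convergent (same construct = intrinsic motivation): Scale B, Scale A.
Smallest convergent = 0.65. Discriminant values: 0.48, 0.70; count ≥ 0.65 → 1.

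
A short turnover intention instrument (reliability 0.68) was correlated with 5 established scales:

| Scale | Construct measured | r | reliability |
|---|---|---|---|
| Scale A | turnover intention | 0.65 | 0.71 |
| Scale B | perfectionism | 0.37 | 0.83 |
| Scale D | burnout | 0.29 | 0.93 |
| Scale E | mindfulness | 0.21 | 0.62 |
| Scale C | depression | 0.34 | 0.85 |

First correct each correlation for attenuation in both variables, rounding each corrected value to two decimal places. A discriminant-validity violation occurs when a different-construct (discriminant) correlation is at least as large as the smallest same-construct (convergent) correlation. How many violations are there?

0

Disattenuated r (r / √(r_scale · r_new)):
  Scale A (conv): 0.65 / √(0.71·0.68) = 0.94
  Scale B (disc): 0.37 / √(0.83·0.68) = 0.49
  Scale D (disc): 0.29 / √(0.93·0.68) = 0.36
  Scale E (disc): 0.21 / √(0.62·0.68) = 0.32
  Scale C (disc): 0.34 / √(0.85·0.68) = 0.45
Smallest convergent = 0.94. Discriminant values: 0.49, 0.36, 0.32, 0.45; count ≥ 0.94 → 0.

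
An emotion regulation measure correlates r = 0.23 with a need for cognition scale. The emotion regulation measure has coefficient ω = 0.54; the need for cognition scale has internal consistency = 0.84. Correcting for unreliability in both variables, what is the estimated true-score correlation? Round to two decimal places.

0.34

r_true = r_obs / √(r_xx · r_yy) = 0.23 / √(0.54 × 0.84) = 0.23 / √0.4536 = 0.23 / 0.6735 ≈ 0.34.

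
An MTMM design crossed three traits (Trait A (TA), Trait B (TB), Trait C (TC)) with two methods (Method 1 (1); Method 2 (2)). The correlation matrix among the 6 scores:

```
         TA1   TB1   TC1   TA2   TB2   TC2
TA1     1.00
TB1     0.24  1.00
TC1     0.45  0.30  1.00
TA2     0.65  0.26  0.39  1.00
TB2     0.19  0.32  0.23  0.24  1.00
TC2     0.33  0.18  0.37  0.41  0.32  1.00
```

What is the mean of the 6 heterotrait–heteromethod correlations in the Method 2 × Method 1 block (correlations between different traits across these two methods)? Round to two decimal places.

0.26

HTHM values (method 2 × method 1): 0.26, 0.39, 0.19, 0.23, 0.33, 0.18; mean = 1.58/6 = 0.26.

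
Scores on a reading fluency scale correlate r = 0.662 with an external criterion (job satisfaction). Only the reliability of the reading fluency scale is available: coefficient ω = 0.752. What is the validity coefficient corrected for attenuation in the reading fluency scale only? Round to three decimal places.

0.763

Single correction: r_c = r_obs / √r_xx = 0.662 / √0.752 = 0.662 / 0.8672 ≈ 0.763.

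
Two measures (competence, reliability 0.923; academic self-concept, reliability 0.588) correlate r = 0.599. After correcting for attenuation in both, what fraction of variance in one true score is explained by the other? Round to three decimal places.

Disattenuated r = 0.599 / √(0.923 × 0.588) = 0.599 / 0.7367 = 0.8131.
Shared true-score variance = 0.8131² = 0.6611 ≈ 0.661.

0.661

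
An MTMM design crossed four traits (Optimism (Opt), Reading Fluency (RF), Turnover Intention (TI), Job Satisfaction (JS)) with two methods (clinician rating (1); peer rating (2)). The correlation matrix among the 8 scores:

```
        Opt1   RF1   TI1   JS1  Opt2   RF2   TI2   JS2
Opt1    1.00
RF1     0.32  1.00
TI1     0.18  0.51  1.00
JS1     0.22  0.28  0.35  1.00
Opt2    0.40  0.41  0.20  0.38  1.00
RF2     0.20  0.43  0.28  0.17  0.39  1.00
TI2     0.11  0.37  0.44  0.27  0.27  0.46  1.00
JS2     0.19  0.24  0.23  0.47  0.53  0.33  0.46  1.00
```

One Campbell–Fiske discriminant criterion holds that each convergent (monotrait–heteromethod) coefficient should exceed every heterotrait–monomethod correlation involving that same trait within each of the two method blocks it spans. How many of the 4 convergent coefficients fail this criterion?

Convergent coefficients and their comparison sets:
Opt (methods 1·2): 0.40 vs {0.32, 0.39, 0.18, 0.27, 0.22, 0.53} → fail.
RF (methods 1·2): 0.43 vs {0.32, 0.39, 0.51, 0.46, 0.28, 0.33} → fail.
TI (methods 1·2): 0.44 vs {0.18, 0.27, 0.51, 0.46, 0.35, 0.46} → fail.
JS (methods 1·2): 0.47 vs {0.22, 0.53, 0.28, 0.33, 0.35, 0.46} → fail.
4 of 4 fail.

4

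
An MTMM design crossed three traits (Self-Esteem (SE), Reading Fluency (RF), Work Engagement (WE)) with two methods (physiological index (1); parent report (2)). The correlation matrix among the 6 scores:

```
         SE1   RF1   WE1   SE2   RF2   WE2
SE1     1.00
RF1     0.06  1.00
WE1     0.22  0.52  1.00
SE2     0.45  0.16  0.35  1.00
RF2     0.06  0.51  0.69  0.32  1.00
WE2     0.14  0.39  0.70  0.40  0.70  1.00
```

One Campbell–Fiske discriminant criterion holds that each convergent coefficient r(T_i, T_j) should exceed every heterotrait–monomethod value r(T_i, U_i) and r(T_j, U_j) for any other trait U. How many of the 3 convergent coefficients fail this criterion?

Convergent coefficients and their comparison sets:
SE (methods 1·2): 0.45 vs {0.06, 0.32, 0.22, 0.40} → pass.
RF (methods 1·2): 0.51 vs {0.06, 0.32, 0.52, 0.70} → fail.
WE (methods 1·2): 0.70 vs {0.22, 0.40, 0.52, 0.70} → fail.
2 of 3 fail.

2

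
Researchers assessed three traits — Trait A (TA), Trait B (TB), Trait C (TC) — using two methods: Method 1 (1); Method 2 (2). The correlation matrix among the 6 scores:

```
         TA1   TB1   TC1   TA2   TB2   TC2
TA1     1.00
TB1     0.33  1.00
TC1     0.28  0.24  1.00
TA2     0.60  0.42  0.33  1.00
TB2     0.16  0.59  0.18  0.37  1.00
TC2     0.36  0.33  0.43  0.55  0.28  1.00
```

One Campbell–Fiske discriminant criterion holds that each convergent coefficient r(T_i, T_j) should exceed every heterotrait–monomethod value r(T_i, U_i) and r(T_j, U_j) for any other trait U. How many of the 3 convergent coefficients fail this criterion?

Each convergent coefficient versus the relevant comparison correlations:
TA (methods 1·2): 0.60 vs {0.33, 0.37, 0.28, 0.55} → pass.
TB (methods 1·2): 0.59 vs {0.33, 0.37, 0.24, 0.28} → pass.
TC (methods 1·2): 0.43 vs {0.28, 0.55, 0.24, 0.28} → fail.
1 of 3 fail.

1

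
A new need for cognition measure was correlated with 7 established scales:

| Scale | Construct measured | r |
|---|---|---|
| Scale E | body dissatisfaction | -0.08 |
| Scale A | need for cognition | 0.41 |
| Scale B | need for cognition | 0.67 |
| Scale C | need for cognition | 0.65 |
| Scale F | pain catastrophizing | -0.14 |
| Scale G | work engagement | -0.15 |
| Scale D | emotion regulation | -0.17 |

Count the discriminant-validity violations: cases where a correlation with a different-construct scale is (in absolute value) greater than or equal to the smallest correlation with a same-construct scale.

0

Convergent (same construct = need for cognition): Scale A, Scale B, Scale C.
Smallest convergent = 0.41. Discriminant |r|: 0.08, 0.14, 0.15, 0.17; count ≥ 0.41 → 0.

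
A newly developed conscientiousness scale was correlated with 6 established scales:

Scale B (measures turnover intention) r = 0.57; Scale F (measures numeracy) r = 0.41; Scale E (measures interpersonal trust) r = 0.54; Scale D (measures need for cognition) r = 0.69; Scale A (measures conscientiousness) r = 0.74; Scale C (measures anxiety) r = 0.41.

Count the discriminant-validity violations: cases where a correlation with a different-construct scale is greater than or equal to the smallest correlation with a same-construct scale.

0

Convergent (same construct = conscientiousness): Scale A.
Smallest convergent = 0.74. Discriminant values: 0.57, 0.41, 0.54, 0.69, 0.41; count ≥ 0.74 → 0.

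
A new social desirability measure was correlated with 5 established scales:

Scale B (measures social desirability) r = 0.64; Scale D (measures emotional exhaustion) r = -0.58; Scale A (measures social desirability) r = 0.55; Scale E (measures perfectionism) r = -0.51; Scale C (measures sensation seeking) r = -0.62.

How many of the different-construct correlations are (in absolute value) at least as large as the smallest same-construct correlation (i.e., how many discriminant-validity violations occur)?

Convergent (same construct = social desirability): Scale B, Scale A.
Smallest convergent = 0.55. Discriminant |r|: 0.58, 0.51, 0.62; count ≥ 0.55 → 2.

2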